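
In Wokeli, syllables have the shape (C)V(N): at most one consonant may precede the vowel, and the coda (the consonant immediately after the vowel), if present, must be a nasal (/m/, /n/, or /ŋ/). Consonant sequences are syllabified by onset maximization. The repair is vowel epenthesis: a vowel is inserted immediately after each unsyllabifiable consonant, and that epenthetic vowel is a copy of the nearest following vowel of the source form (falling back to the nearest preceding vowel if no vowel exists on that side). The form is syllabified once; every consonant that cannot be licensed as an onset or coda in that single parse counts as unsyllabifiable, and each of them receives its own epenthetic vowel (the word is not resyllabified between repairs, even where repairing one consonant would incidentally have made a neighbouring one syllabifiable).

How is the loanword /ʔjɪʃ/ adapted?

ʔɪjɪʃɪ

The consonants /ʔ/, /ʃ/ cannot be parsed into a legal (C)V(N) syllable (only a nasal (/m/, /n/, or /ŋ/) is licensed in coda position; onsets are limited to one consonant).
Inserting the epenthetic vowel yields /ʔ/ → /ʔɪ/, /ʃ/ → /ʃɪ/.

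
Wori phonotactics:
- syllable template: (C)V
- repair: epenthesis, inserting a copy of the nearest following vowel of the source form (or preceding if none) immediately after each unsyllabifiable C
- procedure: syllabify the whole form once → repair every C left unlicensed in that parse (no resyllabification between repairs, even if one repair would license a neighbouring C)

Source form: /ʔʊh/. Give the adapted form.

ʔʊhʊ

Syllabifying with onset maximization leaves /h/ stranded (no codas are permitted; onsets are limited to one consonant).
Inserting the epenthetic vowel yields /h/ → /hʊ/.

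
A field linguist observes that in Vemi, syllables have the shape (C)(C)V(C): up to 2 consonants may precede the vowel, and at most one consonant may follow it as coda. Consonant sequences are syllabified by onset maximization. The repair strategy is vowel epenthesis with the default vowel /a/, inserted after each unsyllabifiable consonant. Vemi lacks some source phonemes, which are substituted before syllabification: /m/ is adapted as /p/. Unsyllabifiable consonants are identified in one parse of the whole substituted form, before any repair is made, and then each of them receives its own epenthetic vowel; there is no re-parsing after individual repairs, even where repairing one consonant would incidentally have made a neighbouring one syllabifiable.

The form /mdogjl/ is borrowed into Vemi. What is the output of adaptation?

pdogjala

Substitution: /m/ → /p/, giving /pdogjl/.
Under (C)(C)V(C), the unsyllabifiable consonants are /j/, /l/ (at most one coda consonant is licensed; onsets may contain at most 2 consonants).
Epenthesis after each stranded consonant: /j/ → /ja/, /l/ → /la/.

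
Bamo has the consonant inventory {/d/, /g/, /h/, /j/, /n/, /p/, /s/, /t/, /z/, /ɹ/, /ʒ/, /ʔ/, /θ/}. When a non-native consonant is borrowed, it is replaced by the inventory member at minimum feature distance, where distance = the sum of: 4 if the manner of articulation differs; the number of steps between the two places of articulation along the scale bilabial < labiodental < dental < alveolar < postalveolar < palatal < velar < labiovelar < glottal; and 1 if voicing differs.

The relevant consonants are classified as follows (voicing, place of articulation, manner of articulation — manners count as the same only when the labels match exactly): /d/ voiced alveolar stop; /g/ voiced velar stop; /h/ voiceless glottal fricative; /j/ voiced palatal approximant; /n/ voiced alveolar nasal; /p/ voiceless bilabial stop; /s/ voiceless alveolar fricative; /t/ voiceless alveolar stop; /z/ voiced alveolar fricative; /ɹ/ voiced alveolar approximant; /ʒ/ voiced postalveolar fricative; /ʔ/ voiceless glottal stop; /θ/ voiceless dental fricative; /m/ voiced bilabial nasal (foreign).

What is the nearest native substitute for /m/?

/n/ is closest: same manner (nasal), place distance 3 (bilabial→alveolar), same voicing; total 3. Next closest is /p/ at distance 5.

n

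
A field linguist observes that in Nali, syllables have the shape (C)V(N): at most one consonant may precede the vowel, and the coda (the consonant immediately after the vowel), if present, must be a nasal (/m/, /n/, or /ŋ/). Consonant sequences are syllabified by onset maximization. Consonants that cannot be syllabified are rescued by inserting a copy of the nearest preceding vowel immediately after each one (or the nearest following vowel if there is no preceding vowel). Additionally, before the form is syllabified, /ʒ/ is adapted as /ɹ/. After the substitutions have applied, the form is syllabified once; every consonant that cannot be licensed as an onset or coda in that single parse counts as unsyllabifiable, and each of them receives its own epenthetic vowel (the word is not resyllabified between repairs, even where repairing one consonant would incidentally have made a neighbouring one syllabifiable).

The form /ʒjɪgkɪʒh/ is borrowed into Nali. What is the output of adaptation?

ɹɪjɪgɪkɪɹɪhɪ

Substitution: /ʒ/ → /ɹ/, giving /ɹjɪgkɪɹh/.
The consonants /ɹ/, /g/, /ɹ/, /h/ cannot be parsed into a legal (C)V(N) syllable (only a nasal (/m/, /n/, or /ŋ/) is licensed in coda position; onsets are limited to one consonant).
Epenthesis after each stranded consonant: /ɹ/ → /ɹɪ/, /g/ → /gɪ/, /ɹ/ → /ɹɪ/, /h/ → /hɪ/.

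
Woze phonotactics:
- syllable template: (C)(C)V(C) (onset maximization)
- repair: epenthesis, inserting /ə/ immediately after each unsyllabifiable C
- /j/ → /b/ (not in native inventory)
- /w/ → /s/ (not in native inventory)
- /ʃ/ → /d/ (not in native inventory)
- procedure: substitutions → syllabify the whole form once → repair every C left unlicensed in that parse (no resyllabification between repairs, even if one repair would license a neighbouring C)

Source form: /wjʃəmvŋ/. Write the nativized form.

Substitution: /w/ → /s/, /j/ → /b/, /ʃ/ → /d/, giving /sbdəmvŋ/.
Syllabifying with onset maximization leaves /s/, /v/, /ŋ/ stranded (at most one coda consonant is licensed; onsets may contain at most 2 consonants).
Each unlicensed consonant becomes the onset of a new syllable: /s/ → /sə/, /v/ → /və/, /ŋ/ → /ŋə/.

səbdəmvəŋə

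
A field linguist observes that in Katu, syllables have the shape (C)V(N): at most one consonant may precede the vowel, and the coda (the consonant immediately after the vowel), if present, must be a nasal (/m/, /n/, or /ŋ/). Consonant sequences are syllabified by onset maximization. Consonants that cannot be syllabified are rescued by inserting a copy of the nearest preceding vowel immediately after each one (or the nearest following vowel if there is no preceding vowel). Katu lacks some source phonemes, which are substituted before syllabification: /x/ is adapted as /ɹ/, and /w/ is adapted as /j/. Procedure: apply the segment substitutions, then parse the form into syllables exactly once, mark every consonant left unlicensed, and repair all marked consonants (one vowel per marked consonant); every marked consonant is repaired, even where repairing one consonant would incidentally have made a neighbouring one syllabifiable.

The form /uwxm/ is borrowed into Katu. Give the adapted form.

Substitution: /w/ → /j/, /x/ → /ɹ/, giving /ujɹm/.
Syllabifying with onset maximization leaves /j/, /ɹ/, /m/ stranded (only a nasal (/m/, /n/, or /ŋ/) is licensed in coda position; onsets are limited to one consonant).
Inserting the epenthetic vowel yields /j/ → /ju/, /ɹ/ → /ɹu/, /m/ → /mu/.

ujuɹumu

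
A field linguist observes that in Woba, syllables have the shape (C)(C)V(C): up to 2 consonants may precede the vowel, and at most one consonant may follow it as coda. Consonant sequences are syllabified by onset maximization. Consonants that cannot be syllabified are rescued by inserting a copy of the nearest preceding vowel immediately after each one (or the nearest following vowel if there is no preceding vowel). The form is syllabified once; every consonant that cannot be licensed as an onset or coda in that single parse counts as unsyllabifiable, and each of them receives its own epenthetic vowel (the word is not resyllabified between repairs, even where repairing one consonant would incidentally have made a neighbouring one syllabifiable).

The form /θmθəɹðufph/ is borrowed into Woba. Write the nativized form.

The consonants /θ/, /p/, /h/ cannot be parsed into a legal (C)(C)V(C) syllable (at most one coda consonant is licensed; onsets may contain at most 2 consonants).
Each unlicensed consonant becomes the onset of a new syllable: /θ/ → /θə/, /p/ → /pu/, /h/ → /hu/.

θəmθəɹðufpuhu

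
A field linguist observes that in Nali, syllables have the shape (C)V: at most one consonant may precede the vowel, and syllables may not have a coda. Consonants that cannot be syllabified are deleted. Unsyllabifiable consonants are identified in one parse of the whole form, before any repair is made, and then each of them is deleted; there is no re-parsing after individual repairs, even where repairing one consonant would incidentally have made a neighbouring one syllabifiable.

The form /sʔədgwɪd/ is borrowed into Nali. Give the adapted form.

Under (C)V, the unsyllabifiable consonants are /s/, /d/, /g/, /d/ (no codas are permitted; onsets are limited to one consonant).
Deleting the stranded consonants removes /s/, /d/, /g/, /d/.

ʔəwɪ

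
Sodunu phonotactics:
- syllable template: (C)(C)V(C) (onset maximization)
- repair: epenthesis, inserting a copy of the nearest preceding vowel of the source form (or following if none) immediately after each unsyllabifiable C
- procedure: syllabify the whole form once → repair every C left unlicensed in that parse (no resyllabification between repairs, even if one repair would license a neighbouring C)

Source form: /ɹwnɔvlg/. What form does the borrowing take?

ɹɔwnɔvlɔgɔ

Under (C)(C)V(C), the unsyllabifiable consonants are /ɹ/, /l/, /g/ (at most one coda consonant is licensed; onsets may contain at most 2 consonants).
Epenthesis after each stranded consonant: /ɹ/ → /ɹɔ/, /l/ → /lɔ/, /g/ → /gɔ/.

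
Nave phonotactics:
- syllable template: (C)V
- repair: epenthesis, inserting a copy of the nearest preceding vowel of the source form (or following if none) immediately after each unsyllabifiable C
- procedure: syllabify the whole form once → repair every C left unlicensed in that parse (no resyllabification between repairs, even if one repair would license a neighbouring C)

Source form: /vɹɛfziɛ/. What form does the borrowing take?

Syllabifying with onset maximization leaves /v/, /f/ stranded (no codas are permitted; onsets are limited to one consonant).
Each unlicensed consonant becomes the onset of a new syllable: /v/ → /vɛ/, /f/ → /fɛ/.

vɛɹɛfɛziɛ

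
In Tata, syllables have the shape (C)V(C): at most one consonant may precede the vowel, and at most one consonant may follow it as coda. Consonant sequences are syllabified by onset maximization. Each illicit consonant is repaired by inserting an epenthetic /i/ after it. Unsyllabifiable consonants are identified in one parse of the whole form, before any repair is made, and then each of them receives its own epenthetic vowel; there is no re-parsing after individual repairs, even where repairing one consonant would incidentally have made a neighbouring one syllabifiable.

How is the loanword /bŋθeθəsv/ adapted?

biŋiθeθəsvi

Syllabifying with onset maximization leaves /b/, /ŋ/, /v/ stranded (at most one coda consonant is licensed; onsets are limited to one consonant).
Inserting the epenthetic vowel yields /b/ → /bi/, /ŋ/ → /ŋi/, /v/ → /vi/.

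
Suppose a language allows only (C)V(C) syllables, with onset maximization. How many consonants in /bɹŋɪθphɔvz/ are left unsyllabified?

4

The consonants /b/, /ɹ/, /p/, /z/ cannot be parsed into a legal (C)V(C) syllable (at most one coda consonant is licensed; onsets are limited to one consonant).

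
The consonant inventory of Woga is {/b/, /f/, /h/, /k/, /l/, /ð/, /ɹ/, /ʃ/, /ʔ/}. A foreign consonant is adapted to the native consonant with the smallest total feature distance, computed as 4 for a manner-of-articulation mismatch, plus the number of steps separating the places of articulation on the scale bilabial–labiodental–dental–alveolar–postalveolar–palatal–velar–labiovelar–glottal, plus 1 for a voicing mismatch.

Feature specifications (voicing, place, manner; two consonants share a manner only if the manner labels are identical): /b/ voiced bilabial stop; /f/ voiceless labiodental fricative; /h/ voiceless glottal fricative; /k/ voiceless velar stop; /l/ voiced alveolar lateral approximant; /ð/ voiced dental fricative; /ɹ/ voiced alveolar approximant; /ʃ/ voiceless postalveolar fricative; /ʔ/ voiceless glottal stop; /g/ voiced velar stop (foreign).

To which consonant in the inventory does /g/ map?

/k/ is closest: same manner (stop), place distance 0 (velar→velar), voicing differs (+1); total 1. Next closest is /ʔ/ at distance 3.

k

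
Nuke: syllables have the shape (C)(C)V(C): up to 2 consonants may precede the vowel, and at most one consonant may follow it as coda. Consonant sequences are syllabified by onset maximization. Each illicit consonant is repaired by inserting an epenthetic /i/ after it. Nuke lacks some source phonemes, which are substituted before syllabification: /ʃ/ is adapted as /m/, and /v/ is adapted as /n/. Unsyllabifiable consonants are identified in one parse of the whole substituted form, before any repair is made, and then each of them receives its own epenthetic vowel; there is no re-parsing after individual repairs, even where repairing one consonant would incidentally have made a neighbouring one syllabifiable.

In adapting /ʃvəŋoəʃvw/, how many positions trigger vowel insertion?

After substitution the input is /mnəŋoəmnw/.
The unsyllabifiable consonants are /n/, /w/; each receives one epenthetic vowel.

2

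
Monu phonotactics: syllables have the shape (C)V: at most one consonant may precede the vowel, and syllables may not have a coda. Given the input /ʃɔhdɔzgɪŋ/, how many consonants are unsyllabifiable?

3

Syllabifying with onset maximization leaves /h/, /z/, /ŋ/ stranded (no codas are permitted; onsets are limited to one consonant).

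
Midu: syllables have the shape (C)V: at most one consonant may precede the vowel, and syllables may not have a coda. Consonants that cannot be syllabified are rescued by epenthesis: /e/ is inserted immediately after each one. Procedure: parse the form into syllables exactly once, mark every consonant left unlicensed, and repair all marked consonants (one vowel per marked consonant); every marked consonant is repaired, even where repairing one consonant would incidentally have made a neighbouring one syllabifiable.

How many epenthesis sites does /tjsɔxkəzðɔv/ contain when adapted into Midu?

5

The unsyllabifiable consonants are /t/, /j/, /x/, /z/, /v/; each receives one epenthetic vowel.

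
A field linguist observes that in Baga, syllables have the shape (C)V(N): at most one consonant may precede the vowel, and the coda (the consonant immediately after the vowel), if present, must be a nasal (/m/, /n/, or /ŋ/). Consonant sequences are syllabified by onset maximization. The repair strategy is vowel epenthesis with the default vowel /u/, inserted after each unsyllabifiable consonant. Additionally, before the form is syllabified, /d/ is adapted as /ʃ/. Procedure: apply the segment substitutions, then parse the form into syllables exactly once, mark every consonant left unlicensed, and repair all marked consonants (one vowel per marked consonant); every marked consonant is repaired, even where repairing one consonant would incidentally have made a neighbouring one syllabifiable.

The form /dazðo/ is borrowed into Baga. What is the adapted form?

ʃazuðo

Substitution: /d/ → /ʃ/, giving /ʃazðo/.
Syllabifying with onset maximization leaves /z/ stranded (only a nasal (/m/, /n/, or /ŋ/) is licensed in coda position; onsets are limited to one consonant).
Epenthesis after each stranded consonant: /z/ → /zu/.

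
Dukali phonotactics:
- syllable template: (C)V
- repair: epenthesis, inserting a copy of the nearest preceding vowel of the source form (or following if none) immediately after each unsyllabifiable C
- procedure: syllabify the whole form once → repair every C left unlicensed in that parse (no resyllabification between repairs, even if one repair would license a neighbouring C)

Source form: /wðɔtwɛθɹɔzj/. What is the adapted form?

Syllabifying with onset maximization leaves /w/, /t/, /θ/, /z/, /j/ stranded (no codas are permitted; onsets are limited to one consonant).
Each unlicensed consonant becomes the onset of a new syllable: /w/ → /wɔ/, /t/ → /tɔ/, /θ/ → /θɛ/, /z/ → /zɔ/, /j/ → /jɔ/.

wɔðɔtɔwɛθɛɹɔzɔjɔ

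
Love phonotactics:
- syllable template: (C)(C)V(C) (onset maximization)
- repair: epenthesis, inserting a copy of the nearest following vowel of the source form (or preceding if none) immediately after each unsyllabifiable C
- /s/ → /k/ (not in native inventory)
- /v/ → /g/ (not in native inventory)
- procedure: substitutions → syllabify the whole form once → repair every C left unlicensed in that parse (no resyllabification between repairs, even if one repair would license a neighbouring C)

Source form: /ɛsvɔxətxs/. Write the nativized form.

ɛkgɔxətxəkə

Substitution: /s/ → /k/, /v/ → /g/, giving /ɛkgɔxətxk/.
The consonants /x/, /k/ cannot be parsed into a legal (C)(C)V(C) syllable (at most one coda consonant is licensed; onsets may contain at most 2 consonants).
Each unlicensed consonant becomes the onset of a new syllable: /x/ → /xə/, /k/ → /kə/.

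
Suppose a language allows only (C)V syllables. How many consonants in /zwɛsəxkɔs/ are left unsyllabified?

3

Under (C)V, the unsyllabifiable consonants are /z/, /x/, /s/ (no codas are permitted; onsets are limited to one consonant).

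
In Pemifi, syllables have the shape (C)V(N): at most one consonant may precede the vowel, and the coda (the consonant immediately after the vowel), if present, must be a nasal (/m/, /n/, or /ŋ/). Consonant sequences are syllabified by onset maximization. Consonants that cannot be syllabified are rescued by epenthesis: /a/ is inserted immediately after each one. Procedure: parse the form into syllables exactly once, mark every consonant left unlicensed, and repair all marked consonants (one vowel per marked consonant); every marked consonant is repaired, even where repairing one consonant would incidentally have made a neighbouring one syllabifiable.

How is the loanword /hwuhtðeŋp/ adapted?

hawuhataðeŋpa

Syllabifying with onset maximization leaves /h/, /h/, /t/, /p/ stranded (only a nasal (/m/, /n/, or /ŋ/) is licensed in coda position; onsets are limited to one consonant).
Inserting the epenthetic vowel yields /h/ → /ha/, /h/ → /ha/, /t/ → /ta/, /p/ → /pa/.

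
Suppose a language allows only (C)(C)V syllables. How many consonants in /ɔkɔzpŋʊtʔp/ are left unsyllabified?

The consonants /z/, /t/, /ʔ/, /p/ cannot be parsed into a legal (C)(C)V syllable (no codas are permitted; onsets may contain at most 2 consonants).

4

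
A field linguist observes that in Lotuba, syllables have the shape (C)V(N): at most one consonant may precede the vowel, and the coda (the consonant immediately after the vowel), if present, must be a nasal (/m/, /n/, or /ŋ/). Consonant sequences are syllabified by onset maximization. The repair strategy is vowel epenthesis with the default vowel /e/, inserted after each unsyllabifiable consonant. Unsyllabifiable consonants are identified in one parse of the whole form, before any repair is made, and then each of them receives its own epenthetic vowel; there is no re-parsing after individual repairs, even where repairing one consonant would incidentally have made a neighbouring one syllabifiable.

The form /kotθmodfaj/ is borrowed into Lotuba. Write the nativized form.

Syllabifying with onset maximization leaves /t/, /θ/, /d/, /j/ stranded (only a nasal (/m/, /n/, or /ŋ/) is licensed in coda position; onsets are limited to one consonant).
Each unlicensed consonant becomes the onset of a new syllable: /t/ → /te/, /θ/ → /θe/, /d/ → /de/, /j/ → /je/.

koteθemodefaje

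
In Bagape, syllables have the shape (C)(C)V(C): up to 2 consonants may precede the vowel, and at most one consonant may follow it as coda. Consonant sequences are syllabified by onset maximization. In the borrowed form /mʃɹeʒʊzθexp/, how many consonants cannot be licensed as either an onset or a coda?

The consonants /m/, /p/ cannot be parsed into a legal (C)(C)V(C) syllable (at most one coda consonant is licensed; onsets may contain at most 2 consonants).

2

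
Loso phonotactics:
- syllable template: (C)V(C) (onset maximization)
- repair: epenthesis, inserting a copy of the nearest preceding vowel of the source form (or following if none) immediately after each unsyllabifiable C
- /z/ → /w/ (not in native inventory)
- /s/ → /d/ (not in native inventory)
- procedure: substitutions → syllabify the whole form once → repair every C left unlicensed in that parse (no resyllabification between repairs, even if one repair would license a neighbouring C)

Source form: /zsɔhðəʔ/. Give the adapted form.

Substitution: /z/ → /w/, /s/ → /d/, giving /wdɔhðəʔ/.
Syllabifying with onset maximization leaves /w/ stranded (at most one coda consonant is licensed; onsets are limited to one consonant).
Inserting the epenthetic vowel yields /w/ → /wɔ/.

wɔdɔhðəʔ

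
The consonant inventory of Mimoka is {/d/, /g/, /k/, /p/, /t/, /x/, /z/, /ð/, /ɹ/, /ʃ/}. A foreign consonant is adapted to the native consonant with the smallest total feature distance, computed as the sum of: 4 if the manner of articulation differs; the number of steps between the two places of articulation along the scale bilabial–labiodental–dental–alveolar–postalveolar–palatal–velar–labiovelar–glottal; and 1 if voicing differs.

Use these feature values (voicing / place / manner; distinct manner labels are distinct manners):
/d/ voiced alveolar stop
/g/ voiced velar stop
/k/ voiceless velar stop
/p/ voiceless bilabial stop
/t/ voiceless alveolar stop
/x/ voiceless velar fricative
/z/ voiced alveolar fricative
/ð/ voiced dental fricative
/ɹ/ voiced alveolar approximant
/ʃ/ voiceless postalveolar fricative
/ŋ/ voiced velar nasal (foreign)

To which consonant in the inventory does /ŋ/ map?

/g/ is closest: manner differs (nasal→stop, +4), place distance 0 (velar→velar), same voicing; total 4. Next closest is /k/ at distance 5.

g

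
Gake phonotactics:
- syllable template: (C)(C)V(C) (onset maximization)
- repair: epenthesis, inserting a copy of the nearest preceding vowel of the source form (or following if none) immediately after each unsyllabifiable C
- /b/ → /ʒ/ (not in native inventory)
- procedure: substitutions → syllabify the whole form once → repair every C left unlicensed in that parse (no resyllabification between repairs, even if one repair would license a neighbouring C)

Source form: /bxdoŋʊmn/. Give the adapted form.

ʒoxdoŋʊmnʊ

Substitution: /b/ → /ʒ/, giving /ʒxdoŋʊmn/.
Under (C)(C)V(C), the unsyllabifiable consonants are /ʒ/, /n/ (at most one coda consonant is licensed; onsets may contain at most 2 consonants).
Each unlicensed consonant becomes the onset of a new syllable: /ʒ/ → /ʒo/, /n/ → /nʊ/.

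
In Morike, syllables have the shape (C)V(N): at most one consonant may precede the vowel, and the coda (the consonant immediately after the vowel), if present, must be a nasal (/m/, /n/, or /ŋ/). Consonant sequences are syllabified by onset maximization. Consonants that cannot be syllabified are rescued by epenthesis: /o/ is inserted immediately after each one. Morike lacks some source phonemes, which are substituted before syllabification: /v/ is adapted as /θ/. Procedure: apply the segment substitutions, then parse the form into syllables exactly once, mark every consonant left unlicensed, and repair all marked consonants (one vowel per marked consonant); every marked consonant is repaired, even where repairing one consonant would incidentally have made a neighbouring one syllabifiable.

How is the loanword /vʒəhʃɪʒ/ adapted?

Substitution: /v/ → /θ/, giving /θʒəhʃɪʒ/.
Under (C)V(N), the unsyllabifiable consonants are /θ/, /h/, /ʒ/ (only a nasal (/m/, /n/, or /ŋ/) is licensed in coda position; onsets are limited to one consonant).
Inserting the epenthetic vowel yields /θ/ → /θo/, /h/ → /ho/, /ʒ/ → /ʒo/.

θoʒəhoʃɪʒo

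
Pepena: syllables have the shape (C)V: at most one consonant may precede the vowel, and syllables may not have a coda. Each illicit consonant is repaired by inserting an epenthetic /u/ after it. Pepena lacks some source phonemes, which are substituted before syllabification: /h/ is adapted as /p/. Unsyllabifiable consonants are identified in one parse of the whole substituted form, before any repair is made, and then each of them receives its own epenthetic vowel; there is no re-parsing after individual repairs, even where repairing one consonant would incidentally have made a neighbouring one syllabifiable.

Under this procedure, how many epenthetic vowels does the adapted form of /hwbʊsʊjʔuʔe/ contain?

3

After substitution the input is /pwbʊsʊjʔuʔe/.
The unsyllabifiable consonants are /p/, /w/, /j/; each receives one epenthetic vowel.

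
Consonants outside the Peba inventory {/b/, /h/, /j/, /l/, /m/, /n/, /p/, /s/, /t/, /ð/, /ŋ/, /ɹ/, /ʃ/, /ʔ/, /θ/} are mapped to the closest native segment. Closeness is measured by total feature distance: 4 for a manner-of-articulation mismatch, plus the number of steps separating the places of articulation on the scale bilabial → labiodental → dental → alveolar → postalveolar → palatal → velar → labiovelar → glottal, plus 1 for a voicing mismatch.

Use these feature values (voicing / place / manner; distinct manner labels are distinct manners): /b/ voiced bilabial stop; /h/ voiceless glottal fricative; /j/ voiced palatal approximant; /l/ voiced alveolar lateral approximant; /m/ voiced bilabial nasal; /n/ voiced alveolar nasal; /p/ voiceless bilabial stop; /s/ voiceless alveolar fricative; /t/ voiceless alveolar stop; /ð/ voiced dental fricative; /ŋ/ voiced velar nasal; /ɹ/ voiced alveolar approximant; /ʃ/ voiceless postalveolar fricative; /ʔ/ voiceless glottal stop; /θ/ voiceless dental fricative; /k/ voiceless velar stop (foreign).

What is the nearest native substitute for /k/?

/ʔ/ is closest: same manner (stop), place distance 2 (velar→glottal), same voicing; total 2. Next closest is /t/ at distance 3.

ʔ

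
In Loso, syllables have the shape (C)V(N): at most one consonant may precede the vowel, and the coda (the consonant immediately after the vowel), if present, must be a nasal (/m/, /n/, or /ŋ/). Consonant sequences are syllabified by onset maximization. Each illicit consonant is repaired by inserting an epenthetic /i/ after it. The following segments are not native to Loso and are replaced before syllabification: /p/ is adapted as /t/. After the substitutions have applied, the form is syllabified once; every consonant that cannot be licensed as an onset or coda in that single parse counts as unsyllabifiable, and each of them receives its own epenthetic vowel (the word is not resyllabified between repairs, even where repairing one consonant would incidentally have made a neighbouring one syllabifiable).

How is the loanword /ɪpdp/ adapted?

Substitution: /p/ → /t/, giving /ɪtdt/.
Under (C)V(N), the unsyllabifiable consonants are /t/, /d/, /t/ (only a nasal (/m/, /n/, or /ŋ/) is licensed in coda position; onsets are limited to one consonant).
Inserting the epenthetic vowel yields /t/ → /ti/, /d/ → /di/, /t/ → /ti/.

ɪtiditi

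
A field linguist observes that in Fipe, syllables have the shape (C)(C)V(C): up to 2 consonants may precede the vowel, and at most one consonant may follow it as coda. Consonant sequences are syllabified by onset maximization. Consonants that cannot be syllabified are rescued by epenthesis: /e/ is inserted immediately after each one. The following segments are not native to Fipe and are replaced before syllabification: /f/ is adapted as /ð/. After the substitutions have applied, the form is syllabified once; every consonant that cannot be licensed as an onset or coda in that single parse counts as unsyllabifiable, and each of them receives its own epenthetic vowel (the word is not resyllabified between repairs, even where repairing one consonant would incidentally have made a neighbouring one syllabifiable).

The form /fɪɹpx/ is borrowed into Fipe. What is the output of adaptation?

Substitution: /f/ → /ð/, giving /ðɪɹpx/.
The consonants /p/, /x/ cannot be parsed into a legal (C)(C)V(C) syllable (at most one coda consonant is licensed; onsets may contain at most 2 consonants).
Each unlicensed consonant becomes the onset of a new syllable: /p/ → /pe/, /x/ → /xe/.

ðɪɹpexe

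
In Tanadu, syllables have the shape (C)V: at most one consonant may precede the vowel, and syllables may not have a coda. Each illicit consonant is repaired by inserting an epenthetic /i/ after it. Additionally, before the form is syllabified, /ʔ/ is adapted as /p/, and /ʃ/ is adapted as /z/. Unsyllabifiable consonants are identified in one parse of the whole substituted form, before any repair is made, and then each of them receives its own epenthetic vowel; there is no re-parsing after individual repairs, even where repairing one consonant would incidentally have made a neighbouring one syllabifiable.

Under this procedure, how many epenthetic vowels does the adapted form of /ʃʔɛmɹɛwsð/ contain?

After substitution the input is /zpɛmɹɛwsð/.
The unsyllabifiable consonants are /z/, /m/, /w/, /s/, /ð/; each receives one epenthetic vowel.

5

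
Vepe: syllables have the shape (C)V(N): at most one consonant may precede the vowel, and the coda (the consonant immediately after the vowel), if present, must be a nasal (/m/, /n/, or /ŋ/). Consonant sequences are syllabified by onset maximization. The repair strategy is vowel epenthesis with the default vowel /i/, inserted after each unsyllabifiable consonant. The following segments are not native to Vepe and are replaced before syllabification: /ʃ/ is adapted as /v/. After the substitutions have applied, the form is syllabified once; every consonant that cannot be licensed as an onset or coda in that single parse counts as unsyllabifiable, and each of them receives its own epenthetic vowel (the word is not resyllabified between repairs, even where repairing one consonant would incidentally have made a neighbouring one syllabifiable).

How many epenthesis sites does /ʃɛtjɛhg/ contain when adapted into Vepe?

After substitution the input is /vɛtjɛhg/.
The unsyllabifiable consonants are /t/, /h/, /g/; each receives one epenthetic vowel.

3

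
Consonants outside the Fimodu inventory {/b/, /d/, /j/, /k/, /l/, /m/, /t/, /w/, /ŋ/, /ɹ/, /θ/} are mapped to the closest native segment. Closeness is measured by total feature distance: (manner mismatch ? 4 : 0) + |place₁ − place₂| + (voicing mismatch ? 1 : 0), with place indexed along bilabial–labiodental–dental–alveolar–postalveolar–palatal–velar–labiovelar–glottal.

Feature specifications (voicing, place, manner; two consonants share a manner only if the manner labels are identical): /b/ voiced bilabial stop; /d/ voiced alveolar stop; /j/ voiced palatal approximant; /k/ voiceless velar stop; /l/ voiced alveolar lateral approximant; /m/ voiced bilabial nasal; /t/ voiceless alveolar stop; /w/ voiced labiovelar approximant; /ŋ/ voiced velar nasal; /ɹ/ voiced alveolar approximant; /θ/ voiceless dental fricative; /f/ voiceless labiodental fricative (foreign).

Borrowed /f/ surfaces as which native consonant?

θ

/θ/ is closest: same manner (fricative), place distance 1 (labiodental→dental), same voicing; total 1. Next closest is /b/ at distance 6.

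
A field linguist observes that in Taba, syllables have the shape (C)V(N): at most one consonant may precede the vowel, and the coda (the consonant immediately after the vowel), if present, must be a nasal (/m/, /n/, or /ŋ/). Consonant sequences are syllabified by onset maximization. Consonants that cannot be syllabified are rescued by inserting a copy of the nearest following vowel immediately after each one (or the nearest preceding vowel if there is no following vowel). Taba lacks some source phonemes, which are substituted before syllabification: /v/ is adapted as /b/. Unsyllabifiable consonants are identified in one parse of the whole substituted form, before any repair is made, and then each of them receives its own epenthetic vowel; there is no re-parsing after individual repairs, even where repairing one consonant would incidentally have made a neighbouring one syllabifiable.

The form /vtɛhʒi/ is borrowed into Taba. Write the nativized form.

bɛtɛhiʒi

Substitution: /v/ → /b/, giving /btɛhʒi/.
Under (C)V(N), the unsyllabifiable consonants are /b/, /h/ (only a nasal (/m/, /n/, or /ŋ/) is licensed in coda position; onsets are limited to one consonant).
Inserting the epenthetic vowel yields /b/ → /bɛ/, /h/ → /hi/.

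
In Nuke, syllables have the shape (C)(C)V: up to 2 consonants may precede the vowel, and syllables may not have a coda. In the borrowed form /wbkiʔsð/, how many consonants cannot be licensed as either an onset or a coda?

4

Syllabifying with onset maximization leaves /w/, /ʔ/, /s/, /ð/ stranded (no codas are permitted; onsets may contain at most 2 consonants).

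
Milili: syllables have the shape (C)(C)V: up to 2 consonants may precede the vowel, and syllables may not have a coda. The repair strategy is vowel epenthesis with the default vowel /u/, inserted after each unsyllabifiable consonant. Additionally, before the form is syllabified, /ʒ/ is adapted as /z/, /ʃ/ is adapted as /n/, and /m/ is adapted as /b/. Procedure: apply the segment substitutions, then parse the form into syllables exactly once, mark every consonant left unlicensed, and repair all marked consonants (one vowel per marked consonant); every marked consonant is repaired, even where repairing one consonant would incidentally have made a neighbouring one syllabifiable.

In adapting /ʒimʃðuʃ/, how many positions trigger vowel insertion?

2

After substitution the input is /zibnðun/.
The unsyllabifiable consonants are /b/, /n/; each receives one epenthetic vowel.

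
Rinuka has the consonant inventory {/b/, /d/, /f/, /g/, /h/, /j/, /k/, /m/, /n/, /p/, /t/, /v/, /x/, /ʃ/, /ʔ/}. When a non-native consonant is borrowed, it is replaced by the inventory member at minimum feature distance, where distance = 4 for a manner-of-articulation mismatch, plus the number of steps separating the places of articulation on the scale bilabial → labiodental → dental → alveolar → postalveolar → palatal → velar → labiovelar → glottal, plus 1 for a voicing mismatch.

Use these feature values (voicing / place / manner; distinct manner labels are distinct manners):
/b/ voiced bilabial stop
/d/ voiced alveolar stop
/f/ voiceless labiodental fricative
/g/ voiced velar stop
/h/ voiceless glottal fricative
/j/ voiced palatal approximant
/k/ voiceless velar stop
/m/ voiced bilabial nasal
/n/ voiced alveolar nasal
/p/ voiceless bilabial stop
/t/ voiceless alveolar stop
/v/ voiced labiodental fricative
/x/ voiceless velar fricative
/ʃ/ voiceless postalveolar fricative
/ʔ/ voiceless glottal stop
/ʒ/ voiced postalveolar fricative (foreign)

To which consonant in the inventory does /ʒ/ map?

/ʃ/ is closest: same manner (fricative), place distance 0 (postalveolar→postalveolar), voicing differs (+1); total 1. Next closest is /v/ at distance 3.

ʃ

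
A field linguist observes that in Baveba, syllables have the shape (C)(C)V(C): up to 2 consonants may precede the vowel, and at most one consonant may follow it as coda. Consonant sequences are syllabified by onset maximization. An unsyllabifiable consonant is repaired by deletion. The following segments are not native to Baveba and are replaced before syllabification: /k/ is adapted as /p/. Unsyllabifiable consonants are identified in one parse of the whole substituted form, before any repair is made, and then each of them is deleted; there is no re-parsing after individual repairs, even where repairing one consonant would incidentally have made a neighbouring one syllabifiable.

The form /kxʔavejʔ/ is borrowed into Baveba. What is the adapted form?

xʔavej

Substitution: /k/ → /p/, giving /pxʔavejʔ/.
Under (C)(C)V(C), the unsyllabifiable consonants are /p/, /ʔ/ (at most one coda consonant is licensed; onsets may contain at most 2 consonants).
Deleting the stranded consonants removes /p/, /ʔ/.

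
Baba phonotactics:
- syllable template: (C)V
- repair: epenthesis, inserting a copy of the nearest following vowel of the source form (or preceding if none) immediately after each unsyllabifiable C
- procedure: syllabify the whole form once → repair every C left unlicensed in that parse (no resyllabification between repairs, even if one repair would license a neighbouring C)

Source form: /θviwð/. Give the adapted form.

θiviwiði

The consonants /θ/, /w/, /ð/ cannot be parsed into a legal (C)V syllable (no codas are permitted; onsets are limited to one consonant).
Each unlicensed consonant becomes the onset of a new syllable: /θ/ → /θi/, /w/ → /wi/, /ð/ → /ði/.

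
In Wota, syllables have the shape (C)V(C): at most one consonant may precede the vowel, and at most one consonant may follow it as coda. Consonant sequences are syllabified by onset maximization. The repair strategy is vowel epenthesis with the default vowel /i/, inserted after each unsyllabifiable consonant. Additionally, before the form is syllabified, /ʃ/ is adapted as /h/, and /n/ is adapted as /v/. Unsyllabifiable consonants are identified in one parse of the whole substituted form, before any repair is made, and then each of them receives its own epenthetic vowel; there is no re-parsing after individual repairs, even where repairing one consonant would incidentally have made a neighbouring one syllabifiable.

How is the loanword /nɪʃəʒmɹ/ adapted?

vɪhəʒmiɹi

Substitution: /n/ → /v/, /ʃ/ → /h/, giving /vɪhəʒmɹ/.
Under (C)V(C), the unsyllabifiable consonants are /m/, /ɹ/ (at most one coda consonant is licensed; onsets are limited to one consonant).
Each unlicensed consonant becomes the onset of a new syllable: /m/ → /mi/, /ɹ/ → /ɹi/.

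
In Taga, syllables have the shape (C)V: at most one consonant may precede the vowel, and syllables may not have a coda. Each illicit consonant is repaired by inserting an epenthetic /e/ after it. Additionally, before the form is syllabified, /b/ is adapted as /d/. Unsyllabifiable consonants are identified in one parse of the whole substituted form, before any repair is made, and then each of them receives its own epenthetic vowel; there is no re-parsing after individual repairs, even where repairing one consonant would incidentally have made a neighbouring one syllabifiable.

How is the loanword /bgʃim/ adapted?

degeʃime

Substitution: /b/ → /d/, giving /dgʃim/.
Under (C)V, the unsyllabifiable consonants are /d/, /g/, /m/ (no codas are permitted; onsets are limited to one consonant).
Epenthesis after each stranded consonant: /d/ → /de/, /g/ → /ge/, /m/ → /me/.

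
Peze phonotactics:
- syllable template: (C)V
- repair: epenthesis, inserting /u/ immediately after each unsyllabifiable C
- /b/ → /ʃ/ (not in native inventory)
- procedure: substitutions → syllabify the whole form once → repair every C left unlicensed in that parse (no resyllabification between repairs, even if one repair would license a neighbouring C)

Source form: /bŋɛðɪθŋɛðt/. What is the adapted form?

ʃuŋɛðɪθuŋɛðutu

Substitution: /b/ → /ʃ/, giving /ʃŋɛðɪθŋɛðt/.
Under (C)V, the unsyllabifiable consonants are /ʃ/, /θ/, /ð/, /t/ (no codas are permitted; onsets are limited to one consonant).
Each unlicensed consonant becomes the onset of a new syllable: /ʃ/ → /ʃu/, /θ/ → /θu/, /ð/ → /ðu/, /t/ → /tu/.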